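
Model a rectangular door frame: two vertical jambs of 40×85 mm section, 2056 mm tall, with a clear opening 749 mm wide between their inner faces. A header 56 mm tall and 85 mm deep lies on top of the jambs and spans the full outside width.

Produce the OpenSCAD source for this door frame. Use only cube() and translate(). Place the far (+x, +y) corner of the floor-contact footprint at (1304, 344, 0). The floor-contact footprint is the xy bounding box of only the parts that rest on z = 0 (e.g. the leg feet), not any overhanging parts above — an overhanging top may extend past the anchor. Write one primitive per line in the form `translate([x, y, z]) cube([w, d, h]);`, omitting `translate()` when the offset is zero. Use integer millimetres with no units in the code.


translate([475, 259, 0]) cube([40, 85, 2056]);
translate([1264, 259, 0]) cube([40, 85, 2056]);
translate([475, 259, 2056]) cube([829, 85, 56]);


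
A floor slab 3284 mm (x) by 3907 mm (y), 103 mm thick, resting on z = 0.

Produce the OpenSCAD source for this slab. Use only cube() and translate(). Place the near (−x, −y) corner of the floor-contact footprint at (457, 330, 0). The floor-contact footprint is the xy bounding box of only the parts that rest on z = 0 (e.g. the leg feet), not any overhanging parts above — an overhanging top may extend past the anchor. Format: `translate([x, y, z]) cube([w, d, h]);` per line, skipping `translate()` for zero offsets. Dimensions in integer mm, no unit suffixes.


translate([457, 330, 0]) cube([3284, 3907, 103]);


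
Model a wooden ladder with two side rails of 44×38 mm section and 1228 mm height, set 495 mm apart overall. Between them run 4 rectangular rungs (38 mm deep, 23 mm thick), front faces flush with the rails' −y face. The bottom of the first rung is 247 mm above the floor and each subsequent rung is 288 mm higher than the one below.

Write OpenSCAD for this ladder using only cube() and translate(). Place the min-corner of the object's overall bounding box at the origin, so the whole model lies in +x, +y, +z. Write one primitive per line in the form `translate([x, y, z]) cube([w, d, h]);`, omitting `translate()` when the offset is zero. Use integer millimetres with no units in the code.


// rung span = 495 - 2*44 = 407
// rung[k] z = 247 + k*288
cube([44, 38, 1228]);
translate([451, 0, 0]) cube([44, 38, 1228]);
translate([44, 0, 247]) cube([407, 38, 23]);
translate([44, 0, 535]) cube([407, 38, 23]);
translate([44, 0, 823]) cube([407, 38, 23]);
translate([44, 0, 1111]) cube([407, 38, 23]);


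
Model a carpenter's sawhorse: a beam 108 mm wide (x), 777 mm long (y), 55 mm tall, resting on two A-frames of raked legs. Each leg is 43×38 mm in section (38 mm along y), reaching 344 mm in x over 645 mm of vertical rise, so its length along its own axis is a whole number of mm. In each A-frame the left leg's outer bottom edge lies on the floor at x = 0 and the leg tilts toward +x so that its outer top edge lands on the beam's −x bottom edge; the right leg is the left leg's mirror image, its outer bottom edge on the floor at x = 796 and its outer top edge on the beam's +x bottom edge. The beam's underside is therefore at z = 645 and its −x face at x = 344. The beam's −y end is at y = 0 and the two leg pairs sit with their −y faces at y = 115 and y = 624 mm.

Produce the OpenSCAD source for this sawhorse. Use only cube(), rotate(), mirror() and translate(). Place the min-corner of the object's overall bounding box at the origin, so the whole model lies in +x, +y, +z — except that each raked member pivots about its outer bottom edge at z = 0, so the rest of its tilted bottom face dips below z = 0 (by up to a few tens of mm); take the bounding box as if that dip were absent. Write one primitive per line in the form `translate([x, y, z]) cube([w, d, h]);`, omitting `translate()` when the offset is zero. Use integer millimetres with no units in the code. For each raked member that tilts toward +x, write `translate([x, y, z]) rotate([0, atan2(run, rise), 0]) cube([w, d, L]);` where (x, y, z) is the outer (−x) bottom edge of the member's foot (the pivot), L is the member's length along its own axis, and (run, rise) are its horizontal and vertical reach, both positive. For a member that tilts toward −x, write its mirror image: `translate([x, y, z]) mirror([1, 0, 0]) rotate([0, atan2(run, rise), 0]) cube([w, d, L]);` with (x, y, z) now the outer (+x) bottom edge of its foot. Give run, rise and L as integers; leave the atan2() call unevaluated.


translate([344, 0, 645]) cube([108, 777, 55]);
translate([0, 115, 0]) rotate([0, atan2(344, 645), 0]) cube([43, 38, 731]);
translate([796, 115, 0]) mirror([1, 0, 0]) rotate([0, atan2(344, 645), 0]) cube([43, 38, 731]);
translate([0, 624, 0]) rotate([0, atan2(344, 645), 0]) cube([43, 38, 731]);
translate([796, 624, 0]) mirror([1, 0, 0]) rotate([0, atan2(344, 645), 0]) cube([43, 38, 731]);


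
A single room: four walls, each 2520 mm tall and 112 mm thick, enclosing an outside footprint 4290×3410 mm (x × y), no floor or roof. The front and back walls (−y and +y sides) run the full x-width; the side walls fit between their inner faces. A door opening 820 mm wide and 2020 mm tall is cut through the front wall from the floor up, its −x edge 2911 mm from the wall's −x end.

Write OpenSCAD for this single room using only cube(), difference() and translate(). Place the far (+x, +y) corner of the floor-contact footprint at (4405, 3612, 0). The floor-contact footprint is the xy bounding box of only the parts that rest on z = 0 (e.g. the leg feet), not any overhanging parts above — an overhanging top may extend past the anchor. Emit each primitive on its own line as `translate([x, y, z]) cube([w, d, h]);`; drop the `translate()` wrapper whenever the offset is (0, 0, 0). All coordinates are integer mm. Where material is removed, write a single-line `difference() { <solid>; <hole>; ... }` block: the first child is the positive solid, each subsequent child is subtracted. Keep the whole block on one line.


difference() { translate([115, 202, 0]) cube([4290, 112, 2520]); translate([3026, 202, 0]) cube([820, 112, 2020]); }
translate([115, 3500, 0]) cube([4290, 112, 2520]);
translate([115, 314, 0]) cube([112, 3186, 2520]);
translate([4293, 314, 0]) cube([112, 3186, 2520]);


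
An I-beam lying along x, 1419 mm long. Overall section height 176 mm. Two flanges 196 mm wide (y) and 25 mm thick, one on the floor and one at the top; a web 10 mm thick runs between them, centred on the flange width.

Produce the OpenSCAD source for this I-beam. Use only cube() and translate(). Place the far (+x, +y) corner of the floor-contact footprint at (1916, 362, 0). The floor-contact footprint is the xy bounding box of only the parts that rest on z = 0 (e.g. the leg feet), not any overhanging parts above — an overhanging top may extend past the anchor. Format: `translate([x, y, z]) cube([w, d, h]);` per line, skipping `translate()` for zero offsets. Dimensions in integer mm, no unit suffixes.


translate([497, 166, 0]) cube([1419, 196, 25]);
translate([497, 259, 25]) cube([1419, 10, 126]);
translate([497, 166, 151]) cube([1419, 196, 25]);


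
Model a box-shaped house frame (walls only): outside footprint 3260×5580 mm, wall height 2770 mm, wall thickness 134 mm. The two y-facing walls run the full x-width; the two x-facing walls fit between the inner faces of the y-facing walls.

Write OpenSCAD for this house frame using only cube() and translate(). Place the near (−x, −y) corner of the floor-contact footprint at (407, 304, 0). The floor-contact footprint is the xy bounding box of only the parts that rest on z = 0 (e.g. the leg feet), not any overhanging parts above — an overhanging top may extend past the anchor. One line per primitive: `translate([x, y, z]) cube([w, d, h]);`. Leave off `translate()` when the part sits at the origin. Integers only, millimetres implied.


translate([407, 304, 0]) cube([3260, 134, 2770]);
translate([407, 5750, 0]) cube([3260, 134, 2770]);
translate([407, 438, 0]) cube([134, 5312, 2770]);
translate([3533, 438, 0]) cube([134, 5312, 2770]);


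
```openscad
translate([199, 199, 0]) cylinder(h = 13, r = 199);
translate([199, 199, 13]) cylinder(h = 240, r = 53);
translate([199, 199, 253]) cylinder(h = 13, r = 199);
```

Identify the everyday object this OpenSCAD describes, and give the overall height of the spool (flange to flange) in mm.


A spool. The overall height is 266 mm.

Three coaxial cylinders, large–small–large — a spool. Two 13 mm flanges and a 240 mm core give 13 + 240 + 13 = 266 mm.


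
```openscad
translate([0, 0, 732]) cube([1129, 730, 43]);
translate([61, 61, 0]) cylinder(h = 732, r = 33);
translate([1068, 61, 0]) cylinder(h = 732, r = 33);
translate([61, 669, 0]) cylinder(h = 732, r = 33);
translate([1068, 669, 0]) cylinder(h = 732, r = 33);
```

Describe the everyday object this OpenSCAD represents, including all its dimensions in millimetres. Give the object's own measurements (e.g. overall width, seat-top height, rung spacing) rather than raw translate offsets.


A table: top 1129 mm (x) × 730 mm (y), 43 mm thick, upper face at z = 775 mm, on four round legs of 66 mm diameter, each leg's bounding box inset 28 mm from the nearest pair of top edges from z = 0 to the bottom of the top.


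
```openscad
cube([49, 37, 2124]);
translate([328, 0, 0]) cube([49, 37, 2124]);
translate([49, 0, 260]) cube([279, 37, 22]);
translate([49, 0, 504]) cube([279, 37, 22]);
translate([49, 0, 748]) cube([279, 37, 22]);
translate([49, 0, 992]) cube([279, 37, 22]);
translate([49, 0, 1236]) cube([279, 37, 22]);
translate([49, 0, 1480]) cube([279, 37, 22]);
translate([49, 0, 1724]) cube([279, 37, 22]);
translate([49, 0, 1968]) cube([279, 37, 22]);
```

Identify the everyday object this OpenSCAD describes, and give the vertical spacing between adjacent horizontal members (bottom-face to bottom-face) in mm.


A ladder. The rung spacing is 244 mm.

Two tall 49×37 posts with 8 short bars between them — a ladder. Adjacent rungs sit at z = 260 and z = 504, so the spacing is 504 − 260 = 244 mm.


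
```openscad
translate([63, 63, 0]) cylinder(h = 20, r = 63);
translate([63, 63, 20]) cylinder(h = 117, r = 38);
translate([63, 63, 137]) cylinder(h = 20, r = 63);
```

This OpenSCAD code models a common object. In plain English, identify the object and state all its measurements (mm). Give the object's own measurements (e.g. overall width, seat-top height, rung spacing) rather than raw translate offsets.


A spool: two coaxial disc flanges of radius 63 mm and thickness 20 mm, joined by a core cylinder of radius 38 mm and height 117 mm. The lower flange rests on z = 0 and the three cylinders share a vertical axis.


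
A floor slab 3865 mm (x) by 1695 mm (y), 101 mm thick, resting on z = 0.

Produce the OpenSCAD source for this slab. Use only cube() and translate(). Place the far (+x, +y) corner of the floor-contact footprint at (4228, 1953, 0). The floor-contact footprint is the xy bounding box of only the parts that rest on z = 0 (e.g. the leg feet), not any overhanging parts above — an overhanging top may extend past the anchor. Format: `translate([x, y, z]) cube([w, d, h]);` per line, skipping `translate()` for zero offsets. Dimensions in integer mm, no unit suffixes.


translate([363, 258, 0]) cube([3865, 1695, 101]);


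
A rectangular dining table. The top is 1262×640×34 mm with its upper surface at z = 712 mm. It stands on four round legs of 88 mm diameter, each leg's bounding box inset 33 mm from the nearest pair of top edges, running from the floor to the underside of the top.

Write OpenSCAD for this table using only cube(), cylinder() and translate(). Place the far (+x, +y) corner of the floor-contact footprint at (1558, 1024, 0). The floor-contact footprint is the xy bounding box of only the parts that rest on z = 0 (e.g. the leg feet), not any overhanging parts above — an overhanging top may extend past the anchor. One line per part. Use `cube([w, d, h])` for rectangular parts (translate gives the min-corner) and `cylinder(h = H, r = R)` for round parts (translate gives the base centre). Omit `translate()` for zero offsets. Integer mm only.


translate([329, 417, 678]) cube([1262, 640, 34]);
translate([406, 494, 0]) cylinder(h = 678, r = 44);
translate([1514, 494, 0]) cylinder(h = 678, r = 44);
translate([406, 980, 0]) cylinder(h = 678, r = 44);
translate([1514, 980, 0]) cylinder(h = 678, r = 44);


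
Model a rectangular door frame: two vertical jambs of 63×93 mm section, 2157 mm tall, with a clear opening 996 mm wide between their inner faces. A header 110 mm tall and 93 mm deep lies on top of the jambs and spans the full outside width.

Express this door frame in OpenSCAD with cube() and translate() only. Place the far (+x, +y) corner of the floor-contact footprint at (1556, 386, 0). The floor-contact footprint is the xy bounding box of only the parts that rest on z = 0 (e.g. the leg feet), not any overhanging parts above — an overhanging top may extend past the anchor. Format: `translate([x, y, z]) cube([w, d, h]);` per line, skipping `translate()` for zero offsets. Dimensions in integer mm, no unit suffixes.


translate([434, 293, 0]) cube([63, 93, 2157]);
translate([1493, 293, 0]) cube([63, 93, 2157]);
translate([434, 293, 2157]) cube([1122, 93, 110]);


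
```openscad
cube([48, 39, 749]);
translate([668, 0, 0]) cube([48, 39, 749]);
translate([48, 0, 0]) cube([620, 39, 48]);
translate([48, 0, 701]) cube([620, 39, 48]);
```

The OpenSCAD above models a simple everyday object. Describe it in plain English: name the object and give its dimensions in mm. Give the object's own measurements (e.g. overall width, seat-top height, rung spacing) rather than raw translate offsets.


A rectangular picture frame lying in the x–z plane (depth along y). The opening is 620 mm wide (x) by 653 mm tall (z), surrounded by a border 48 mm wide on all four sides. The frame is 39 mm deep and is made of two full-height vertical stiles with two horizontal rails fitted between them.


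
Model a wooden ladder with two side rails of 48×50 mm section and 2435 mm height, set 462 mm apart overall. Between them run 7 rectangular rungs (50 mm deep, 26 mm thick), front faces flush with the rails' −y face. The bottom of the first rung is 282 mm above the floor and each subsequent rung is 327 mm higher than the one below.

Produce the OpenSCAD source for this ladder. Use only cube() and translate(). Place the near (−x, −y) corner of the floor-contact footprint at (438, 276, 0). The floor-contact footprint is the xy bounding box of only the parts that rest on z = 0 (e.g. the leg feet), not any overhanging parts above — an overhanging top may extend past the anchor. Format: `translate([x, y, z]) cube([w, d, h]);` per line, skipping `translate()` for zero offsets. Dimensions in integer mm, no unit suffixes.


translate([438, 276, 0]) cube([48, 50, 2435]);
translate([852, 276, 0]) cube([48, 50, 2435]);
translate([486, 276, 282]) cube([366, 50, 26]);
translate([486, 276, 609]) cube([366, 50, 26]);
translate([486, 276, 936]) cube([366, 50, 26]);
translate([486, 276, 1263]) cube([366, 50, 26]);
translate([486, 276, 1590]) cube([366, 50, 26]);
translate([486, 276, 1917]) cube([366, 50, 26]);
translate([486, 276, 2244]) cube([366, 50, 26]);


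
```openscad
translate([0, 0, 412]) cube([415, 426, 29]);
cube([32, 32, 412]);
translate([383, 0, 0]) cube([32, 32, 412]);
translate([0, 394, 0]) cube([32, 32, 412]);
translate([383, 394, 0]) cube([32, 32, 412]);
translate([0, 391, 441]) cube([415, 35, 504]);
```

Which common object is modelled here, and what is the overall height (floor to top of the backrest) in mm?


A chair. The overall height is 945 mm.

A slab on four corner posts with a tall panel at the back — a chair. The seat slab sits at z = 412 with thickness 29, and the 504 mm backrest starts at the seat top, so the overall height is 412 + 29 + 504 = 945 mm.


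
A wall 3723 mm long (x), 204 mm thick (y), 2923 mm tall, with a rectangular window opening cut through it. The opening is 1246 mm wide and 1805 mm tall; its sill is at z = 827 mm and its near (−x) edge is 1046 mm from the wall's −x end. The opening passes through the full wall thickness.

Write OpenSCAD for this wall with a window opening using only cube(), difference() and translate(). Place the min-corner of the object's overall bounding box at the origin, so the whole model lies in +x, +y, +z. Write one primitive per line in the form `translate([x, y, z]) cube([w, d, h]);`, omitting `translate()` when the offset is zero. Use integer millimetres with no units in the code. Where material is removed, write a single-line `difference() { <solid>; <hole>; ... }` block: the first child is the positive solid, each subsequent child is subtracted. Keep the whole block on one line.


difference() { cube([3723, 204, 2923]); translate([1046, 0, 827]) cube([1246, 204, 1805]); }


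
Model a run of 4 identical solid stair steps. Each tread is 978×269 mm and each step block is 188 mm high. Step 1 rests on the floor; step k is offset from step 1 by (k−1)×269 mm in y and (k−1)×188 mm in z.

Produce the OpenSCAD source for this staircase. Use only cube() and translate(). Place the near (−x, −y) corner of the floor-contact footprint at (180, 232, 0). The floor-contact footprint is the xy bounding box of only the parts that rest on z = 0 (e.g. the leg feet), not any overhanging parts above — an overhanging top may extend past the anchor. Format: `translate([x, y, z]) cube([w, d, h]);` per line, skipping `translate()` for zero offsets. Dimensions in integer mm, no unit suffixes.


translate([180, 232, 0]) cube([978, 269, 188]);
translate([180, 501, 188]) cube([978, 269, 188]);
translate([180, 770, 376]) cube([978, 269, 188]);
translate([180, 1039, 564]) cube([978, 269, 188]);


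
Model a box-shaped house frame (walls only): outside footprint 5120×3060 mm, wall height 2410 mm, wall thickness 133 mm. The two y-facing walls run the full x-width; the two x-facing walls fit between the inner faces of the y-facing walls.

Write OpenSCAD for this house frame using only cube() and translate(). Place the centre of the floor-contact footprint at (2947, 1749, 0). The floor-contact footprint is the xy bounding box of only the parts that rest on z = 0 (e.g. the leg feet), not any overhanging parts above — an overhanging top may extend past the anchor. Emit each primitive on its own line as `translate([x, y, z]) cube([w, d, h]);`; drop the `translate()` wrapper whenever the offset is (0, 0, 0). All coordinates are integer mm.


translate([387, 219, 0]) cube([5120, 133, 2410]);
translate([387, 3146, 0]) cube([5120, 133, 2410]);
translate([387, 352, 0]) cube([133, 2794, 2410]);
translate([5374, 352, 0]) cube([133, 2794, 2410]);


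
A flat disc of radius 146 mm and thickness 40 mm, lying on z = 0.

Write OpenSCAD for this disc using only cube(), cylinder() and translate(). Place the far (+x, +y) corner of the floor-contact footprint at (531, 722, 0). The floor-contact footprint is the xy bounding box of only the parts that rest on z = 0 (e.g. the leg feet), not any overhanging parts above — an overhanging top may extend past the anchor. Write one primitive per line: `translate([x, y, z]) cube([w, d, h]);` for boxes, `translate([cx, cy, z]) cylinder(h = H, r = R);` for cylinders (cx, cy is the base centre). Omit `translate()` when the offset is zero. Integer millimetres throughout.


translate([385, 576, 0]) cylinder(h = 40, r = 146);


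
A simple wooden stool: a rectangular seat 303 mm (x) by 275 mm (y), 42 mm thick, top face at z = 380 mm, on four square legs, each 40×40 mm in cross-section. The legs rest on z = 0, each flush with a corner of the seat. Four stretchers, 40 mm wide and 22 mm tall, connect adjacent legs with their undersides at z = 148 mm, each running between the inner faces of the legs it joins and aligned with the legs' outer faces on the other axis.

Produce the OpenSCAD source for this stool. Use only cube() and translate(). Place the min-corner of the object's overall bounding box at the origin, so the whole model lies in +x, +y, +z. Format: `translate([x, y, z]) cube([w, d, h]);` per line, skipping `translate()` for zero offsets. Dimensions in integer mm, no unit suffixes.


translate([0, 0, 338]) cube([303, 275, 42]);
cube([40, 40, 338]);
translate([263, 0, 0]) cube([40, 40, 338]);
translate([0, 235, 0]) cube([40, 40, 338]);
translate([263, 235, 0]) cube([40, 40, 338]);
translate([40, 0, 148]) cube([223, 40, 22]);
translate([40, 235, 148]) cube([223, 40, 22]);
translate([0, 40, 148]) cube([40, 195, 22]);
translate([263, 40, 148]) cube([40, 195, 22]);


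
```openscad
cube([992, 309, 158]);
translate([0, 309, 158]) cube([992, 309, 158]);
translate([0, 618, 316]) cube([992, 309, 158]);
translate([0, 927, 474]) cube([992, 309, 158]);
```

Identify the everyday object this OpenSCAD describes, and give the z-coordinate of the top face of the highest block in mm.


A staircase. The total rise is 632 mm.

4 identical blocks, each offset up and back from the previous — a staircase. Each step is 158 mm tall and there are 4 of them, so the total rise is 4 × 158 = 632 mm.


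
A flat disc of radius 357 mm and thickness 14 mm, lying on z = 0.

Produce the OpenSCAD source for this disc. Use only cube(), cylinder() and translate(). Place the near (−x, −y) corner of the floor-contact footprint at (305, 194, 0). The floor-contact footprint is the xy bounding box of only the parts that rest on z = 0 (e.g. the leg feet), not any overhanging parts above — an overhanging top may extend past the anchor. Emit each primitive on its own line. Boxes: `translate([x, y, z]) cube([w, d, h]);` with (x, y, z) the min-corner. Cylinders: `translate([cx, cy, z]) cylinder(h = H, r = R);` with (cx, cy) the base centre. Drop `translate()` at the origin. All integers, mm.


translate([662, 551, 0]) cylinder(h = 14, r = 357);


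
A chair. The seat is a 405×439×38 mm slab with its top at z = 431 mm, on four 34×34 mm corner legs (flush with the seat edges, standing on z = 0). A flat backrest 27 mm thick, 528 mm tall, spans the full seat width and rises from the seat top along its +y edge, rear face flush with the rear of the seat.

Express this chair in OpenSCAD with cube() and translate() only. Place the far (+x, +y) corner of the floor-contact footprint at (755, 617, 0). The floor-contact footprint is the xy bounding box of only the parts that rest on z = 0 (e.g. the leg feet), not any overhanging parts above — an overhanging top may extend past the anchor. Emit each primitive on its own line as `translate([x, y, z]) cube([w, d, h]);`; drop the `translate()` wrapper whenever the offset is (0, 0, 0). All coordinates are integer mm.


translate([350, 178, 393]) cube([405, 439, 38]);
translate([350, 178, 0]) cube([34, 34, 393]);
translate([721, 178, 0]) cube([34, 34, 393]);
translate([350, 583, 0]) cube([34, 34, 393]);
translate([721, 583, 0]) cube([34, 34, 393]);
translate([350, 590, 431]) cube([405, 27, 528]);


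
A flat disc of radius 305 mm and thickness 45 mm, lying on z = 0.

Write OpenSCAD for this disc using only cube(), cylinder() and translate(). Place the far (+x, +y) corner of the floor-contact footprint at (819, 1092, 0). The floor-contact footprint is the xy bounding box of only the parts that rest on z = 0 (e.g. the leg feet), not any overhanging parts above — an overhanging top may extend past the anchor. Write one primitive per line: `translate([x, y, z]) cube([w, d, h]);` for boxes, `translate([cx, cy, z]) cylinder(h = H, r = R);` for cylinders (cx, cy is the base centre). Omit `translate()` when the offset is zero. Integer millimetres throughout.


translate([514, 787, 0]) cylinder(h = 45, r = 305);


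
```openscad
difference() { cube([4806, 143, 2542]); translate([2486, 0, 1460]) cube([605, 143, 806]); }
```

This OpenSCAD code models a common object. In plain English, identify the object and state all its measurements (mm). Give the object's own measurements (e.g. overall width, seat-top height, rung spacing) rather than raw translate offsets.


A wall 4806 mm long (x), 143 mm thick (y), 2542 mm tall, with a rectangular window opening cut through it. The opening is 605 mm wide and 806 mm tall; its sill is at z = 1460 mm and its near (−x) edge is 2486 mm from the wall's −x end. The opening passes through the full wall thickness.


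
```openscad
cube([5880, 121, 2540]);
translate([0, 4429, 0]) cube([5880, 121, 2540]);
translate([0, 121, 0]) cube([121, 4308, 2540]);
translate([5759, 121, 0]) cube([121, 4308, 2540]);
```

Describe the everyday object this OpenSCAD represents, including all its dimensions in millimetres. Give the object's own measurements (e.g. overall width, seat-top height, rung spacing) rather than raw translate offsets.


The wall frame of a small rectangular building: four walls, each 2540 mm tall and 121 mm thick, enclosing a footprint 5880 mm (x) by 4550 mm (y) outside-to-outside, with no floor or roof. The front and back walls (the −y and +y sides) span the full width; the two side walls fit between them.


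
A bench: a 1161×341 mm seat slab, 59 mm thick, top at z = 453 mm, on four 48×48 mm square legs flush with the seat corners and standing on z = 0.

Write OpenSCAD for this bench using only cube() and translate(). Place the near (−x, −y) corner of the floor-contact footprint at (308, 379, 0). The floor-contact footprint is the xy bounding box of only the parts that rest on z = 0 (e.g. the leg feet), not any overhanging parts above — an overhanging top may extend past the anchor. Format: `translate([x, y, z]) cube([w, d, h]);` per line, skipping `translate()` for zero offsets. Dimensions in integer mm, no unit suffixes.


translate([308, 379, 394]) cube([1161, 341, 59]);
translate([308, 379, 0]) cube([48, 48, 394]);
translate([308, 672, 0]) cube([48, 48, 394]);
translate([1421, 379, 0]) cube([48, 48, 394]);
translate([1421, 672, 0]) cube([48, 48, 394]);


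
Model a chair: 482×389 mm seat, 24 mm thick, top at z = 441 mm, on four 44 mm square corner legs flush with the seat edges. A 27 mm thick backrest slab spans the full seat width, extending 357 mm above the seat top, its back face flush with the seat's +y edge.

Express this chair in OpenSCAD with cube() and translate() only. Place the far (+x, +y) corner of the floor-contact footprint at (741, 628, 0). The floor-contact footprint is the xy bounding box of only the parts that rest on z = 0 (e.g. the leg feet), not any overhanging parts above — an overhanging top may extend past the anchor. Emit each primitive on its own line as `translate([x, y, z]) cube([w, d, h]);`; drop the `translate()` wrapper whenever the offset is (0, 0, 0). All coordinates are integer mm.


translate([259, 239, 417]) cube([482, 389, 24]);
translate([259, 239, 0]) cube([44, 44, 417]);
translate([697, 239, 0]) cube([44, 44, 417]);
translate([259, 584, 0]) cube([44, 44, 417]);
translate([697, 584, 0]) cube([44, 44, 417]);
translate([259, 601, 441]) cube([482, 27, 357]);


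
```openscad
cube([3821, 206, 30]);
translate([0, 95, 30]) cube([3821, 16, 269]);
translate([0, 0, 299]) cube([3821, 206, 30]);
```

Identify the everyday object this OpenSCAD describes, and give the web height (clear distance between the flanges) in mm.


An I-beam. The web height is 269 mm.

Two wide flanges with a thin centred web — an I-beam. Overall 329 mm minus two 30 mm flanges gives a web of 329 − 2·30 = 269 mm.


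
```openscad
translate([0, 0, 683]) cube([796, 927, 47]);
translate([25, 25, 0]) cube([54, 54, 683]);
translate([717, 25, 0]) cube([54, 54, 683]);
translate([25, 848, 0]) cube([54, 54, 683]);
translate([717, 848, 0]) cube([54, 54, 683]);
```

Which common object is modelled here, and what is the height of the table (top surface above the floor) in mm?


A table. The table height is 730 mm.

A 796×927×47 slab sits at z = 683 on four 54 mm square posts — a table. The top surface is at 683 + 47 = 730 mm.


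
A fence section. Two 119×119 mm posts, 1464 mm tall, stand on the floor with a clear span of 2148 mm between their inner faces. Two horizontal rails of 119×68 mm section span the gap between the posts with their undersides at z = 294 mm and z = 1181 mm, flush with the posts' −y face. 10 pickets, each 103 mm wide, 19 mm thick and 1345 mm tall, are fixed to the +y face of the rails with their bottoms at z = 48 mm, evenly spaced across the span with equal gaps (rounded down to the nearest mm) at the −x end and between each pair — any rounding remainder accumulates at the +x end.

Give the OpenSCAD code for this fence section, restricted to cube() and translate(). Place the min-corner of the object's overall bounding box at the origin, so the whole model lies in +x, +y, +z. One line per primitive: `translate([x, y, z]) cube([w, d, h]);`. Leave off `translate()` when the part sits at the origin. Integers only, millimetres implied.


cube([119, 119, 1464]);
translate([2267, 0, 0]) cube([119, 119, 1464]);
translate([119, 0, 294]) cube([2148, 119, 68]);
translate([119, 0, 1181]) cube([2148, 119, 68]);
translate([220, 119, 48]) cube([103, 19, 1345]);
translate([424, 119, 48]) cube([103, 19, 1345]);
translate([628, 119, 48]) cube([103, 19, 1345]);
translate([832, 119, 48]) cube([103, 19, 1345]);
translate([1036, 119, 48]) cube([103, 19, 1345]);
translate([1240, 119, 48]) cube([103, 19, 1345]);
translate([1444, 119, 48]) cube([103, 19, 1345]);
translate([1648, 119, 48]) cube([103, 19, 1345]);
translate([1852, 119, 48]) cube([103, 19, 1345]);
translate([2056, 119, 48]) cube([103, 19, 1345]);


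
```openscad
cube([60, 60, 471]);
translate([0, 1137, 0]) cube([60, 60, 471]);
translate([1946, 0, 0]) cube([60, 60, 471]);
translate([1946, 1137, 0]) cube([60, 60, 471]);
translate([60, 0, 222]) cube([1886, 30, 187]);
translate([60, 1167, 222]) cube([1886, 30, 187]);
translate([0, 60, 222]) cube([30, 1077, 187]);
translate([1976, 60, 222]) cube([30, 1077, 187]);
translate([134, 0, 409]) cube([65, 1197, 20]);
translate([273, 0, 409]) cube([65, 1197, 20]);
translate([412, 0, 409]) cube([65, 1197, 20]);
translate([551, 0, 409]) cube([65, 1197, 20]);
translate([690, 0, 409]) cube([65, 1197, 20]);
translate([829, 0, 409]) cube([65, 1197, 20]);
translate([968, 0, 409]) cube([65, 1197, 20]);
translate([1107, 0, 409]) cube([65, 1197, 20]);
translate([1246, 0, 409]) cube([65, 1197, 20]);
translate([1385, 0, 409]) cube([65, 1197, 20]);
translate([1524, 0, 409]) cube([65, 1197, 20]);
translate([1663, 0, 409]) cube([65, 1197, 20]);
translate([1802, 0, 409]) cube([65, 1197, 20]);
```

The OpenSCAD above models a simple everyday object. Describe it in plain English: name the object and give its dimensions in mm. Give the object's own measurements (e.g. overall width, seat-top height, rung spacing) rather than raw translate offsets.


A bed frame 2006 mm long (x) by 1197 mm wide (y). Four 60×60 mm corner posts, 471 mm tall, at the corners of the footprint. Four rails of 30 mm thickness and 187 mm height run between adjacent posts with their undersides at z = 222 mm, their outer faces flush with the outside of the frame (the two x-running rails run between the posts' inner faces; the two y-running rails run between the posts' inner faces). 13 slats, each 65 mm wide (x) and 20 mm thick, lie across the top of the two x-running rails, running the full 1197 mm width of the frame in y; along x they sit between the end posts with a 74 mm gap after the −x posts and between neighbouring slats, leaving 79 mm before the +x posts.


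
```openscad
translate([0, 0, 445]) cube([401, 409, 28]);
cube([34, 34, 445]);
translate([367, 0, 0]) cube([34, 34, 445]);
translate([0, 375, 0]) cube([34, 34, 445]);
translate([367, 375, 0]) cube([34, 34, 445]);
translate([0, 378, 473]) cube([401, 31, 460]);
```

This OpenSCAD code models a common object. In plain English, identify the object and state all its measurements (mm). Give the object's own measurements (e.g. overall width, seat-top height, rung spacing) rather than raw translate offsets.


A chair. The seat is a 401×409×28 mm slab with its top at z = 473 mm, on four 34×34 mm corner legs (flush with the seat edges, standing on z = 0). A flat backrest 31 mm thick, 460 mm tall, spans the full seat width and rises from the seat top along its +y edge, rear face flush with the rear of the seat.


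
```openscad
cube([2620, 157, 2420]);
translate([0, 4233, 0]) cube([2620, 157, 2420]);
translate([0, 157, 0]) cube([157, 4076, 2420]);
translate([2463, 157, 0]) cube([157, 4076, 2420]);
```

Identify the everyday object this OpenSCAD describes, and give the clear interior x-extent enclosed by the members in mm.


A house (or room) frame. The interior width is 2306 mm.

Four 2420 mm walls enclosing a rectangle with no floor or roof — a room or house frame. Outside width is 2620 mm and wall thickness is 157 mm, so the interior width is 2620 − 2 × 157 = 2306 mm.


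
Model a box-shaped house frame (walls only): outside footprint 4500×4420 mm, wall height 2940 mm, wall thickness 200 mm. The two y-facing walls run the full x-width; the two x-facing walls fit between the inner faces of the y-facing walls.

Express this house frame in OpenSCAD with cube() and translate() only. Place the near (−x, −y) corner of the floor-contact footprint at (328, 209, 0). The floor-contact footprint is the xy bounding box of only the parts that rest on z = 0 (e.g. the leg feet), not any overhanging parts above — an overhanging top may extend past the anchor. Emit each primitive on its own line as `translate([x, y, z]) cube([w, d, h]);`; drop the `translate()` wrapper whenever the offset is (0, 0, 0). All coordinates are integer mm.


translate([328, 209, 0]) cube([4500, 200, 2940]);
translate([328, 4429, 0]) cube([4500, 200, 2940]);
translate([328, 409, 0]) cube([200, 4020, 2940]);
translate([4628, 409, 0]) cube([200, 4020, 2940]);


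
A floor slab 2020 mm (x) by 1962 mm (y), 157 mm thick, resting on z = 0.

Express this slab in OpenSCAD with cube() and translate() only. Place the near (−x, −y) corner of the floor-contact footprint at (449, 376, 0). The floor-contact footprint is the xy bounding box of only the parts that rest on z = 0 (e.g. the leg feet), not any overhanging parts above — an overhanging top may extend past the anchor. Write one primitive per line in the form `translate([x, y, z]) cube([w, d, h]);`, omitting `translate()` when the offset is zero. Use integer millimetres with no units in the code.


translate([449, 376, 0]) cube([2020, 1962, 157]);


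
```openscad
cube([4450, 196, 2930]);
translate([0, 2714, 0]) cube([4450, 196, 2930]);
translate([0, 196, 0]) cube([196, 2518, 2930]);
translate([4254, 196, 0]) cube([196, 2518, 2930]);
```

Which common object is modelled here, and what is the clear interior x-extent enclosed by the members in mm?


A house (or room) frame. The interior width is 4058 mm.

Four 2930 mm walls enclosing a rectangle with no floor or roof — a room or house frame. Outside width is 4450 mm and wall thickness is 196 mm, so the interior width is 4450 − 2 × 196 = 4058 mm.


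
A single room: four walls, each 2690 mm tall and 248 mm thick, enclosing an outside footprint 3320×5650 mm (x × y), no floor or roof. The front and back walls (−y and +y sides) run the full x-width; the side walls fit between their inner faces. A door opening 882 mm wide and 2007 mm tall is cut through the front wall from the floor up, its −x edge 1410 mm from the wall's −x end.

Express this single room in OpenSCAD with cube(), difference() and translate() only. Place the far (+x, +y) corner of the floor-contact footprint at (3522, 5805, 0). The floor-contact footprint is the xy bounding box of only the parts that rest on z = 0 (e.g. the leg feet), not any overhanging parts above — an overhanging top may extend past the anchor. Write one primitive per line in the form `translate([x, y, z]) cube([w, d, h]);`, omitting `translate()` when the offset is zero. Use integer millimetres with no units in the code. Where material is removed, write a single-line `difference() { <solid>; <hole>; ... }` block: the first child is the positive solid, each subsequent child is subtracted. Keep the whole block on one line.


difference() { translate([202, 155, 0]) cube([3320, 248, 2690]); translate([1612, 155, 0]) cube([882, 248, 2007]); }
translate([202, 5557, 0]) cube([3320, 248, 2690]);
translate([202, 403, 0]) cube([248, 5154, 2690]);
translate([3274, 403, 0]) cube([248, 5154, 2690]);


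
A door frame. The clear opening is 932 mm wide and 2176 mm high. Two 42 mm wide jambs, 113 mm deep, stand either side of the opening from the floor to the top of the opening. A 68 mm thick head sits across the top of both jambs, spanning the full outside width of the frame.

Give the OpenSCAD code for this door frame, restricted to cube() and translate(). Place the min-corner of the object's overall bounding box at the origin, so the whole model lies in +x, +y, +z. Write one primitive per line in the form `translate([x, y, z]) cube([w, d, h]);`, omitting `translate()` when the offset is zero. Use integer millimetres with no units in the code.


cube([42, 113, 2176]);
translate([974, 0, 0]) cube([42, 113, 2176]);
translate([0, 0, 2176]) cube([1016, 113, 68]);


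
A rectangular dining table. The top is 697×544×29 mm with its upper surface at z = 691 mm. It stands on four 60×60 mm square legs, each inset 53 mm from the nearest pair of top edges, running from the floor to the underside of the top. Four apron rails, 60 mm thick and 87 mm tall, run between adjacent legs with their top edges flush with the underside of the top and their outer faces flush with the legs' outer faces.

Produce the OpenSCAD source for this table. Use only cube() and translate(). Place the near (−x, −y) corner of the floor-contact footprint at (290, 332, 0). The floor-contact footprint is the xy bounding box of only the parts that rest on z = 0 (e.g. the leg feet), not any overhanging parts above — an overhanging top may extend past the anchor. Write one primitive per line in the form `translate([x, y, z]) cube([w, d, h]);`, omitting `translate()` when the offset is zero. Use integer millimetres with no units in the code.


// leg_h = 691 - 29 = 662
// apron z = 662 - 87 = 575
translate([237, 279, 662]) cube([697, 544, 29]);
translate([290, 332, 0]) cube([60, 60, 662]);
translate([821, 332, 0]) cube([60, 60, 662]);
translate([290, 710, 0]) cube([60, 60, 662]);
translate([821, 710, 0]) cube([60, 60, 662]);
translate([350, 332, 575]) cube([471, 60, 87]);
translate([350, 710, 575]) cube([471, 60, 87]);
translate([290, 392, 575]) cube([60, 318, 87]);
translate([821, 392, 575]) cube([60, 318, 87]);


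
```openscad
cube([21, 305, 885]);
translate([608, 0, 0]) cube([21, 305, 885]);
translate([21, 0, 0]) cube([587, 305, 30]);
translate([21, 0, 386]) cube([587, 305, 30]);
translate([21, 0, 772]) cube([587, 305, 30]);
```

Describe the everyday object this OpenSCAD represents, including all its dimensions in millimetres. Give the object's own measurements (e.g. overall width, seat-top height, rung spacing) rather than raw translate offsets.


An open bookshelf. Two side panels, each 21 mm thick, 305 mm deep and 885 mm tall, stand 629 mm apart (outside-to-outside). Between them sit 3 shelves, each 30 mm thick and 305 mm deep, spanning the full gap between the sides. The bottom shelf rests on the floor (its underside at z = 0) and the clear gap between one shelf's top and the next shelf's underside is 356 mm.


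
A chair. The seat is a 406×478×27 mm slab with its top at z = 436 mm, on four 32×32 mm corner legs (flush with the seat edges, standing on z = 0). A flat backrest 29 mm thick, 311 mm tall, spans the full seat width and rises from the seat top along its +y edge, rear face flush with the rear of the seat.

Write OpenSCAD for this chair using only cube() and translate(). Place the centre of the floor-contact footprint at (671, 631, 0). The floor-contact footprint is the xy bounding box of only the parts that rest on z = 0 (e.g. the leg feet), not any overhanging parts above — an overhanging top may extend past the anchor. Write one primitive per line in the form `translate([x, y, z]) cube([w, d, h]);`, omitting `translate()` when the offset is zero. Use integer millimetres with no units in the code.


translate([468, 392, 409]) cube([406, 478, 27]);
translate([468, 392, 0]) cube([32, 32, 409]);
translate([842, 392, 0]) cube([32, 32, 409]);
translate([468, 838, 0]) cube([32, 32, 409]);
translate([842, 838, 0]) cube([32, 32, 409]);
translate([468, 841, 436]) cube([406, 29, 311]);
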